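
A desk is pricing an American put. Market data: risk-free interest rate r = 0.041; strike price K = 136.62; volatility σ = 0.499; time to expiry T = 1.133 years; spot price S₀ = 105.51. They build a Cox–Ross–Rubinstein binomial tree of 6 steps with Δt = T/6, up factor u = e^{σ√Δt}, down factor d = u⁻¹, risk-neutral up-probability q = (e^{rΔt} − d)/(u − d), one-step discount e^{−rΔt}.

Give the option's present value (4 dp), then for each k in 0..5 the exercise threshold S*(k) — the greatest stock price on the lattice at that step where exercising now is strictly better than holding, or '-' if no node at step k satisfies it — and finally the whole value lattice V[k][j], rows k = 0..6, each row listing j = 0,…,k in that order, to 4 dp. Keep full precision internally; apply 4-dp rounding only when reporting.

price = 41.1341
boundary = - - 68.3831 55.0524 68.3831 84.9417
tree:
41.1341
53.9707 26.9819
68.2369 38.3809 14.2548
81.5676 52.4677 22.7373 4.6863
92.2996 68.2369 35.1149 8.8076 0.0000
100.9395 81.5676 51.6783 16.5531 0.0000 0.0000
107.8951 92.2996 68.2369 31.1100 0.0000 0.0000 0.0000

Δt=0.18883, u=1.24215, d=0.80506, q=0.46378, disc=e^(-rΔt)=0.99229
k=6 terminal: V=max(K-S,0) → 107.8951 92.2996 68.2369 31.1100 0.0000 0.0000 0.0000
k=5: j=0 S=35.6805 intr=100.9395 cont=99.8858 V=100.9395[EX]; j=1 S=55.0524 intr=81.5676 cont=80.5140 V=81.5676[EX]; j=2 S=84.9417 intr=51.6783 cont=50.6246 V=51.6783[EX]; j=3 S=131.0588 intr=5.5612 cont=16.5531 V=16.5531[hold]; j=4 S=202.2140 intr=0.0000 cont=0.0000 V=0.0000[hold]; j=5 S=312.0012 intr=0.0000 cont=0.0000 V=0.0000[hold]  S*(5)=84.9417
k=4: j=0 S=44.3204 intr=92.2996 cont=91.2460 V=92.2996[EX]; j=1 S=68.3831 intr=68.2369 cont=67.1833 V=68.2369[EX]; j=2 S=105.5100 intr=31.1100 cont=35.1149 V=35.1149[hold]; j=3 S=162.7941 intr=0.0000 cont=8.8076 V=8.8076[hold]; j=4 S=251.1792 intr=0.0000 cont=0.0000 V=0.0000[hold]  S*(4)=68.3831
k=3: j=0 S=55.0524 intr=81.5676 cont=80.5140 V=81.5676[EX]; j=1 S=84.9417 intr=51.6783 cont=52.4677 V=52.4677[hold]; j=2 S=131.0588 intr=5.5612 cont=22.7373 V=22.7373[hold]; j=3 S=202.2140 intr=0.0000 cont=4.6863 V=4.6863[hold]  S*(3)=55.0524
k=2: j=0 S=68.3831 intr=68.2369 cont=67.5466 V=68.2369[EX]; j=1 S=105.5100 intr=31.1100 cont=38.3809 V=38.3809[hold]; j=2 S=162.7941 intr=0.0000 cont=14.2548 V=14.2548[hold]  S*(2)=68.3831
k=1: j=0 S=84.9417 intr=51.6783 cont=53.9707 V=53.9707[hold]; j=1 S=131.0588 intr=5.5612 cont=26.9819 V=26.9819[hold]  S*(1)=-
k=0: j=0 S=105.5100 intr=31.1100 cont=41.1341 V=41.1341[hold]  S*(0)=-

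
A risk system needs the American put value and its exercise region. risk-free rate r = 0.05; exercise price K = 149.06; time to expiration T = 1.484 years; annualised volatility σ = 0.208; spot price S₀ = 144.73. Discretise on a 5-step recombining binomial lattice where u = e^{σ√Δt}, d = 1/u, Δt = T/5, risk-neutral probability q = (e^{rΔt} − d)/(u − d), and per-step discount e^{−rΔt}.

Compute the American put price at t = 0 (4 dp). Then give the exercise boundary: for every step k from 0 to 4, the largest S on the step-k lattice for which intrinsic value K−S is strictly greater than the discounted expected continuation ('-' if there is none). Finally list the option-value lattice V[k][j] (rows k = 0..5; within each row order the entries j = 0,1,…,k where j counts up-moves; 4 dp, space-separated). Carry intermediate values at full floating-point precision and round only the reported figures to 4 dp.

price = 12.9994
boundary = - - 115.3806 103.0195 115.3806
tree:
12.9994
21.3600 6.1678
33.6794 11.3549 1.8765
46.0405 20.1330 4.1183 0.0000
57.0772 33.6794 9.0381 0.0000 0.0000
66.9315 46.0405 19.8353 0.0000 0.0000 0.0000

Δt=0.29680, u=1.11999, d=0.89287, q=0.53753, disc=e^(-rΔt)=0.98527
k=5 terminal: V=max(K-S,0) → 66.9315 46.0405 19.8353 0.0000 0.0000 0.0000
k=4: j=0 S=91.9828 intr=57.0772 cont=54.8815 V=57.0772[EX]; j=1 S=115.3806 intr=33.6794 cont=31.4837 V=33.6794[EX]; j=2 S=144.7300 intr=4.3300 cont=9.0381 V=9.0381[hold]; j=3 S=181.5451 intr=0.0000 cont=0.0000 V=0.0000[hold]; j=4 S=227.7249 intr=0.0000 cont=0.0000 V=0.0000[hold]  S*(4)=115.3806
k=3: j=0 S=103.0195 intr=46.0405 cont=43.8447 V=46.0405[EX]; j=1 S=129.2247 intr=19.8353 cont=20.1330 V=20.1330[hold]; j=2 S=162.0957 intr=0.0000 cont=4.1183 V=4.1183[hold]; j=3 S=203.3281 intr=0.0000 cont=0.0000 V=0.0000[hold]  S*(3)=103.0195
k=2: j=0 S=115.3806 intr=33.6794 cont=31.6414 V=33.6794[EX]; j=1 S=144.7300 intr=4.3300 cont=11.3549 V=11.3549[hold]; j=2 S=181.5451 intr=0.0000 cont=1.8765 V=1.8765[hold]  S*(2)=115.3806
k=1: j=0 S=129.2247 intr=19.8353 cont=21.3600 V=21.3600[hold]; j=1 S=162.0957 intr=0.0000 cont=6.1678 V=6.1678[hold]  S*(1)=-
k=0: j=0 S=144.7300 intr=4.3300 cont=12.9994 V=12.9994[hold]  S*(0)=-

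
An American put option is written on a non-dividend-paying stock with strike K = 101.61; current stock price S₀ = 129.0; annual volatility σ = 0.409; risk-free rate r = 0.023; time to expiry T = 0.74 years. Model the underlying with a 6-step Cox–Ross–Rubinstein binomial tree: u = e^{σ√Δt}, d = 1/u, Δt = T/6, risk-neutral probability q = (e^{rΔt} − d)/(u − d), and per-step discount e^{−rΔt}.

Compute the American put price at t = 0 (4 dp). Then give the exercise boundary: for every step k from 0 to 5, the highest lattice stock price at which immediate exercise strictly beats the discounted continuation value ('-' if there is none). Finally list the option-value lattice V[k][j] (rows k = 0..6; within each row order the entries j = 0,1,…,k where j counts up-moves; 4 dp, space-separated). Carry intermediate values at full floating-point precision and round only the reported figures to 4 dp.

price = 5.5516
boundary = - - - - 72.6220 83.8395
tree:
5.5516
8.7510 2.0346
13.4849 3.5504 0.3648
20.1747 6.1423 0.6955 0.0000
28.9880 10.5157 1.3261 0.0000 0.0000
38.7046 17.7705 2.5283 0.0000 0.0000 0.0000
47.1212 28.9880 4.8203 0.0000 0.0000 0.0000 0.0000

Δt=0.12333  u=1.15446  d=0.86620  q=0.47401  discount=0.99717
step 6 (expiry): payoffs max(K−S,0) = 47.1212 28.9880 4.8203 0.0000 0.0000 0.0000 0.0000
step 5: (k=5,j=0): S=62.9054, (K−S)⁺=38.7046, hold=38.4168 ⇒ V=38.7046 exercise | (k=5,j=1): S=83.8395, (K−S)⁺=17.7705, hold=17.4827 ⇒ V=17.7705 exercise | (k=5,j=2): S=111.7402, (K−S)⁺=0.0000, hold=2.5283 ⇒ V=2.5283 continue | (k=5,j=3): S=148.9258, (K−S)⁺=0.0000, hold=0.0000 ⇒ V=0.0000 continue | (k=5,j=4): S=198.4864, (K−S)⁺=0.0000, hold=0.0000 ⇒ V=0.0000 continue | (k=5,j=5): S=264.5401, (K−S)⁺=0.0000, hold=0.0000 ⇒ V=0.0000 continue  boundary S*=83.8395
step 4: (k=4,j=0): S=72.6220, (K−S)⁺=28.9880, hold=28.7002 ⇒ V=28.9880 exercise | (k=4,j=1): S=96.7897, (K−S)⁺=4.8203, hold=10.5157 ⇒ V=10.5157 continue | (k=4,j=2): S=129.0000, (K−S)⁺=0.0000, hold=1.3261 ⇒ V=1.3261 continue | (k=4,j=3): S=171.9295, (K−S)⁺=0.0000, hold=0.0000 ⇒ V=0.0000 continue | (k=4,j=4): S=229.1454, (K−S)⁺=0.0000, hold=0.0000 ⇒ V=0.0000 continue  boundary S*=72.6220
step 3: (k=3,j=0): S=83.8395, (K−S)⁺=17.7705, hold=20.1747 ⇒ V=20.1747 continue | (k=3,j=1): S=111.7402, (K−S)⁺=0.0000, hold=6.1423 ⇒ V=6.1423 continue | (k=3,j=2): S=148.9258, (K−S)⁺=0.0000, hold=0.6955 ⇒ V=0.6955 continue | (k=3,j=3): S=198.4864, (K−S)⁺=0.0000, hold=0.0000 ⇒ V=0.0000 continue  boundary S*=-
step 2: (k=2,j=0): S=96.7897, (K−S)⁺=4.8203, hold=13.4849 ⇒ V=13.4849 continue | (k=2,j=1): S=129.0000, (K−S)⁺=0.0000, hold=3.5504 ⇒ V=3.5504 continue | (k=2,j=2): S=171.9295, (K−S)⁺=0.0000, hold=0.3648 ⇒ V=0.3648 continue  boundary S*=-
step 1: (k=1,j=0): S=111.7402, (K−S)⁺=0.0000, hold=8.7510 ⇒ V=8.7510 continue | (k=1,j=1): S=148.9258, (K−S)⁺=0.0000, hold=2.0346 ⇒ V=2.0346 continue  boundary S*=-
step 0: (k=0,j=0): S=129.0000, (K−S)⁺=0.0000, hold=5.5516 ⇒ V=5.5516 continue  boundary S*=-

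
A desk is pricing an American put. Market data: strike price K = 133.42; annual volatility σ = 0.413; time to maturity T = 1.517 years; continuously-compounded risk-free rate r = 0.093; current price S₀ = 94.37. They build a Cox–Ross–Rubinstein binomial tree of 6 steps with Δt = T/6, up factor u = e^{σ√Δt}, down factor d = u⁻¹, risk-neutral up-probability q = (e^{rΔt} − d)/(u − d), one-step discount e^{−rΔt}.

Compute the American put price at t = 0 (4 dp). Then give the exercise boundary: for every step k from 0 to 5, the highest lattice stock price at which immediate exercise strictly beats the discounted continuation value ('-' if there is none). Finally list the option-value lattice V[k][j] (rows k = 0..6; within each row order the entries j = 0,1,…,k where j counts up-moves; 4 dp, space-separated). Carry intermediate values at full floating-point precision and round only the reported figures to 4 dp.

price = 40.0223
boundary = - 76.6735 94.3700 76.6735 94.3700 76.6735
tree:
40.0223
56.7465 25.5237
71.1245 39.0500 13.4750
82.8063 56.7465 23.3766 4.4098
92.2975 71.1245 39.0500 9.1234 0.0000
100.0089 82.8063 56.7465 18.8751 0.0000 0.0000
106.2742 92.2975 71.1245 39.0500 0.0000 0.0000 0.0000

params: Δt=0.25283 u=1.23080 d=0.81248 q=0.50514 e^(-rΔt)=0.97676
t_6 payoffs: 106.2742 92.2975 71.1245 39.0500 0.0000 0.0000 0.0000
t_5: node(5,0) S=33.4111 payoff=100.0089 vs cont=96.9083 → 100.0089 [stop]  node(5,1) S=50.6137 payoff=82.8063 vs cont=79.7057 → 82.8063 [stop]  node(5,2) S=76.6735 payoff=56.7465 vs cont=53.6459 → 56.7465 [stop]  node(5,3) S=116.1509 payoff=17.2691 vs cont=18.8751 → 18.8751 [wait]  node(5,4) S=175.9542 payoff=0.0000 vs cont=0.0000 → 0.0000 [wait]  node(5,5) S=266.5489 payoff=0.0000 vs cont=0.0000 → 0.0000 [wait]  ⇒ S*(5)=76.6735
t_4: node(4,0) S=41.1225 payoff=92.2975 vs cont=89.1969 → 92.2975 [stop]  node(4,1) S=62.2955 payoff=71.1245 vs cont=68.0239 → 71.1245 [stop]  node(4,2) S=94.3700 payoff=39.0500 vs cont=36.7418 → 39.0500 [stop]  node(4,3) S=142.9589 payoff=0.0000 vs cont=9.1234 → 9.1234 [wait]  node(4,4) S=216.5650 payoff=0.0000 vs cont=0.0000 → 0.0000 [wait]  ⇒ S*(4)=94.3700
t_3: node(3,0) S=50.6137 payoff=82.8063 vs cont=79.7057 → 82.8063 [stop]  node(3,1) S=76.6735 payoff=56.7465 vs cont=53.6459 → 56.7465 [stop]  node(3,2) S=116.1509 payoff=17.2691 vs cont=23.3766 → 23.3766 [wait]  node(3,3) S=175.9542 payoff=0.0000 vs cont=4.4098 → 4.4098 [wait]  ⇒ S*(3)=76.6735
t_2: node(2,0) S=62.2955 payoff=71.1245 vs cont=68.0239 → 71.1245 [stop]  node(2,1) S=94.3700 payoff=39.0500 vs cont=38.9629 → 39.0500 [stop]  node(2,2) S=142.9589 payoff=0.0000 vs cont=13.4750 → 13.4750 [wait]  ⇒ S*(2)=94.3700
t_1: node(1,0) S=76.6735 payoff=56.7465 vs cont=53.6459 → 56.7465 [stop]  node(1,1) S=116.1509 payoff=17.2691 vs cont=25.5237 → 25.5237 [wait]  ⇒ S*(1)=76.6735
t_0: node(0,0) S=94.3700 payoff=39.0500 vs cont=40.0223 → 40.0223 [wait]  ⇒ S*(0)=-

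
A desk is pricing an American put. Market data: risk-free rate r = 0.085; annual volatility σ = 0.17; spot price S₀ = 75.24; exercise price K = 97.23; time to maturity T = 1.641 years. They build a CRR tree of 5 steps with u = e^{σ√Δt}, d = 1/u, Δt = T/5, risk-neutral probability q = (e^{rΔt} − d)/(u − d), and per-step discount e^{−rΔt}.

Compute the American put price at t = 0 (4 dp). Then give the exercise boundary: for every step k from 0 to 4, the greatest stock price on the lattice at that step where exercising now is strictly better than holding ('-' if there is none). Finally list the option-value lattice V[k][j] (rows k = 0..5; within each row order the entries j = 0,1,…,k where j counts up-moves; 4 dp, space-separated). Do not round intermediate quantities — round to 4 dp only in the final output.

price = 21.9900
boundary = 75.2400 82.9364 75.2400 82.9364 91.4200
tree:
21.9900
28.9722 14.2936
35.3064 21.9900 6.5663
41.0528 28.9722 14.2936 2.1432
46.2660 35.3064 21.9900 5.8100 0.0000
50.9954 41.0528 28.9722 14.2936 0.0000 0.0000

params: Δt=0.32820 u=1.10229 d=0.90720 q=0.62068 e^(-rΔt)=0.97249
t_5 payoffs: 50.9954 41.0528 28.9722 14.2936 0.0000 0.0000
t_4: node(4,0) S=50.9640 payoff=46.2660 vs cont=43.5911 → 46.2660 [stop]  node(4,1) S=61.9236 payoff=35.3064 vs cont=32.6315 → 35.3064 [stop]  node(4,2) S=75.2400 payoff=21.9900 vs cont=19.3151 → 21.9900 [stop]  node(4,3) S=91.4200 payoff=5.8100 vs cont=5.2727 → 5.8100 [stop]  node(4,4) S=111.0795 payoff=0.0000 vs cont=0.0000 → 0.0000 [wait]  ⇒ S*(4)=91.4200
t_3: node(3,0) S=56.1772 payoff=41.0528 vs cont=38.3779 → 41.0528 [stop]  node(3,1) S=68.2578 payoff=28.9722 vs cont=26.2972 → 28.9722 [stop]  node(3,2) S=82.9364 payoff=14.2936 vs cont=11.6187 → 14.2936 [stop]  node(3,3) S=100.7715 payoff=0.0000 vs cont=2.1432 → 2.1432 [wait]  ⇒ S*(3)=82.9364
t_2: node(2,0) S=61.9236 payoff=35.3064 vs cont=32.6315 → 35.3064 [stop]  node(2,1) S=75.2400 payoff=21.9900 vs cont=19.3151 → 21.9900 [stop]  node(2,2) S=91.4200 payoff=5.8100 vs cont=6.5663 → 6.5663 [wait]  ⇒ S*(2)=75.2400
t_1: node(1,0) S=68.2578 payoff=28.9722 vs cont=26.2972 → 28.9722 [stop]  node(1,1) S=82.9364 payoff=14.2936 vs cont=12.0752 → 14.2936 [stop]  ⇒ S*(1)=82.9364
t_0: node(0,0) S=75.2400 payoff=21.9900 vs cont=19.3151 → 21.9900 [stop]  ⇒ S*(0)=75.2400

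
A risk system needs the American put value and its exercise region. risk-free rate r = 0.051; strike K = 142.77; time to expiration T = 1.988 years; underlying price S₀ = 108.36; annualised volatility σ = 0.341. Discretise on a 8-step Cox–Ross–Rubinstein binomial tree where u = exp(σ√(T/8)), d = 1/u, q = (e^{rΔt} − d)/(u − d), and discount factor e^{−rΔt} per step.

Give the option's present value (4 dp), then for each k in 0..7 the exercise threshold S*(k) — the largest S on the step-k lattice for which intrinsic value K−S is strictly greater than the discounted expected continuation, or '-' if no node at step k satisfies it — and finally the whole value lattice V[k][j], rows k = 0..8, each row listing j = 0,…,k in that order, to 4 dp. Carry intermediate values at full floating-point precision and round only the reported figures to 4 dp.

price = 38.4745
boundary = - 91.4206 77.1293 91.4206 77.1293 91.4206 108.3600 91.4206
tree:
38.4745
51.3494 26.3278
65.6407 37.4312 15.6757
77.6979 51.3494 24.1930 7.3882
87.8703 65.6407 36.0381 12.7292 2.1283
96.4525 77.6979 51.3494 21.3425 4.2678 0.0000
103.6931 87.8703 65.6407 34.4100 8.5578 0.0000 0.0000
109.8018 96.4525 77.6979 51.3494 17.1603 0.0000 0.0000 0.0000
114.9555 103.6931 87.8703 65.6407 34.4100 0.0000 0.0000 0.0000 0.0000

Δt=0.24850  u=1.18529  d=0.84368  q=0.49494  discount=0.98741
step 8 (expiry): payoffs max(K−S,0) = 114.9555 103.6931 87.8703 65.6407 34.4100 0.0000 0.0000 0.0000 0.0000
step 7: (k=7,j=0): S=32.9682, (K−S)⁺=109.8018, hold=108.0038 ⇒ V=109.8018 exercise | (k=7,j=1): S=46.3175, (K−S)⁺=96.4525, hold=94.6545 ⇒ V=96.4525 exercise | (k=7,j=2): S=65.0721, (K−S)⁺=77.6979, hold=75.8999 ⇒ V=77.6979 exercise | (k=7,j=3): S=91.4206, (K−S)⁺=51.3494, hold=49.5514 ⇒ V=51.3494 exercise | (k=7,j=4): S=128.4381, (K−S)⁺=14.3319, hold=17.1603 ⇒ V=17.1603 continue | (k=7,j=5): S=180.4443, (K−S)⁺=0.0000, hold=0.0000 ⇒ V=0.0000 continue | (k=7,j=6): S=253.5086, (K−S)⁺=0.0000, hold=0.0000 ⇒ V=0.0000 continue | (k=7,j=7): S=356.1575, (K−S)⁺=0.0000, hold=0.0000 ⇒ V=0.0000 continue  boundary S*=91.4206
step 6: (k=6,j=0): S=39.0769, (K−S)⁺=103.6931, hold=101.8951 ⇒ V=103.6931 exercise | (k=6,j=1): S=54.8997, (K−S)⁺=87.8703, hold=86.0723 ⇒ V=87.8703 exercise | (k=6,j=2): S=77.1293, (K−S)⁺=65.6407, hold=63.8427 ⇒ V=65.6407 exercise | (k=6,j=3): S=108.3600, (K−S)⁺=34.4100, hold=33.9942 ⇒ V=34.4100 exercise | (k=6,j=4): S=152.2364, (K−S)⁺=0.0000, hold=8.5578 ⇒ V=8.5578 continue | (k=6,j=5): S=213.8789, (K−S)⁺=0.0000, hold=0.0000 ⇒ V=0.0000 continue | (k=6,j=6): S=300.4813, (K−S)⁺=0.0000, hold=0.0000 ⇒ V=0.0000 continue  boundary S*=108.3600
step 5: (k=5,j=0): S=46.3175, (K−S)⁺=96.4525, hold=94.6545 ⇒ V=96.4525 exercise | (k=5,j=1): S=65.0721, (K−S)⁺=77.6979, hold=75.8999 ⇒ V=77.6979 exercise | (k=5,j=2): S=91.4206, (K−S)⁺=51.3494, hold=49.5514 ⇒ V=51.3494 exercise | (k=5,j=3): S=128.4381, (K−S)⁺=14.3319, hold=21.3425 ⇒ V=21.3425 continue | (k=5,j=4): S=180.4443, (K−S)⁺=0.0000, hold=4.2678 ⇒ V=4.2678 continue | (k=5,j=5): S=253.5086, (K−S)⁺=0.0000, hold=0.0000 ⇒ V=0.0000 continue  boundary S*=91.4206
step 4: (k=4,j=0): S=54.8997, (K−S)⁺=87.8703, hold=86.0723 ⇒ V=87.8703 exercise | (k=4,j=1): S=77.1293, (K−S)⁺=65.6407, hold=63.8427 ⇒ V=65.6407 exercise | (k=4,j=2): S=108.3600, (K−S)⁺=34.4100, hold=36.0381 ⇒ V=36.0381 continue | (k=4,j=3): S=152.2364, (K−S)⁺=0.0000, hold=12.7292 ⇒ V=12.7292 continue | (k=4,j=4): S=213.8789, (K−S)⁺=0.0000, hold=2.1283 ⇒ V=2.1283 continue  boundary S*=77.1293
step 3: (k=3,j=0): S=65.0721, (K−S)⁺=77.6979, hold=75.8999 ⇒ V=77.6979 exercise | (k=3,j=1): S=91.4206, (K−S)⁺=51.3494, hold=50.3471 ⇒ V=51.3494 exercise | (k=3,j=2): S=128.4381, (K−S)⁺=14.3319, hold=24.1930 ⇒ V=24.1930 continue | (k=3,j=3): S=180.4443, (K−S)⁺=0.0000, hold=7.3882 ⇒ V=7.3882 continue  boundary S*=91.4206
step 2: (k=2,j=0): S=77.1293, (K−S)⁺=65.6407, hold=63.8427 ⇒ V=65.6407 exercise | (k=2,j=1): S=108.3600, (K−S)⁺=34.4100, hold=37.4312 ⇒ V=37.4312 continue | (k=2,j=2): S=152.2364, (K−S)⁺=0.0000, hold=15.6757 ⇒ V=15.6757 continue  boundary S*=77.1293
step 1: (k=1,j=0): S=91.4206, (K−S)⁺=51.3494, hold=51.0279 ⇒ V=51.3494 exercise | (k=1,j=1): S=128.4381, (K−S)⁺=14.3319, hold=26.3278 ⇒ V=26.3278 continue  boundary S*=91.4206
step 0: (k=0,j=0): S=108.3600, (K−S)⁺=34.4100, hold=38.4745 ⇒ V=38.4745 continue  boundary S*=-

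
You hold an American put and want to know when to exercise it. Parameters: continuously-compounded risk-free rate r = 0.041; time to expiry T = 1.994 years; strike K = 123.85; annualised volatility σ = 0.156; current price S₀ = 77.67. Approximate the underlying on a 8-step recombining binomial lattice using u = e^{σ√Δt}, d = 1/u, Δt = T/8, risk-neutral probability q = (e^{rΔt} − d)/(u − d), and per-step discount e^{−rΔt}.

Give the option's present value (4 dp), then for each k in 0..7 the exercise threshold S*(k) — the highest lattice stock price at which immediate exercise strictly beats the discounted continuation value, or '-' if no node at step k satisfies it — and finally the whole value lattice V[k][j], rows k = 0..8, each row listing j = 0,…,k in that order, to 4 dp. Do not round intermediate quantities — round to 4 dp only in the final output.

price = 46.1800
boundary = 77.6700 83.9610 90.7615 98.1128 106.0596 98.1128 106.0596 114.6500
tree:
46.1800
51.9996 39.8890
57.3832 46.1800 33.0885
62.3633 51.9996 39.8890 25.7372
66.9704 57.3832 46.1800 33.0885 17.7904
71.2322 62.3633 51.9996 39.8890 25.7372 10.2215
75.1747 66.9704 57.3832 46.1800 33.0885 17.7904 4.1306
78.8218 71.2322 62.3633 51.9996 39.8890 25.7372 9.2000 0.0000
82.1957 75.1747 66.9704 57.3832 46.1800 33.0885 17.7904 0.0000 0.0000

params: Δt=0.24925 u=1.08100 d=0.92507 q=0.54642 e^(-rΔt)=0.98983
t_8 payoffs: 82.1957 75.1747 66.9704 57.3832 46.1800 33.0885 17.7904 0.0000 0.0000
t_7: node(7,0) S=45.0282 payoff=78.8218 vs cont=77.5626 → 78.8218 [stop]  node(7,1) S=52.6178 payoff=71.2322 vs cont=69.9730 → 71.2322 [stop]  node(7,2) S=61.4867 payoff=62.3633 vs cont=61.1041 → 62.3633 [stop]  node(7,3) S=71.8504 payoff=51.9996 vs cont=50.7404 → 51.9996 [stop]  node(7,4) S=83.9610 payoff=39.8890 vs cont=38.6298 → 39.8890 [stop]  node(7,5) S=98.1128 payoff=25.7372 vs cont=24.4780 → 25.7372 [stop]  node(7,6) S=114.6500 payoff=9.2000 vs cont=7.9874 → 9.2000 [stop]  node(7,7) S=133.9745 payoff=0.0000 vs cont=0.0000 → 0.0000 [wait]  ⇒ S*(7)=114.6500
t_6: node(6,0) S=48.6753 payoff=75.1747 vs cont=73.9155 → 75.1747 [stop]  node(6,1) S=56.8796 payoff=66.9704 vs cont=65.7112 → 66.9704 [stop]  node(6,2) S=66.4668 payoff=57.3832 vs cont=56.1239 → 57.3832 [stop]  node(6,3) S=77.6700 payoff=46.1800 vs cont=44.9208 → 46.1800 [stop]  node(6,4) S=90.7615 payoff=33.0885 vs cont=31.8293 → 33.0885 [stop]  node(6,5) S=106.0596 payoff=17.7904 vs cont=16.5312 → 17.7904 [stop]  node(6,6) S=123.9362 payoff=0.0000 vs cont=4.1306 → 4.1306 [wait]  ⇒ S*(6)=106.0596
t_5: node(5,0) S=52.6178 payoff=71.2322 vs cont=69.9730 → 71.2322 [stop]  node(5,1) S=61.4867 payoff=62.3633 vs cont=61.1041 → 62.3633 [stop]  node(5,2) S=71.8504 payoff=51.9996 vs cont=50.7404 → 51.9996 [stop]  node(5,3) S=83.9610 payoff=39.8890 vs cont=38.6298 → 39.8890 [stop]  node(5,4) S=98.1128 payoff=25.7372 vs cont=24.4780 → 25.7372 [stop]  node(5,5) S=114.6500 payoff=9.2000 vs cont=10.2215 → 10.2215 [wait]  ⇒ S*(5)=98.1128
t_4: node(4,0) S=56.8796 payoff=66.9704 vs cont=65.7112 → 66.9704 [stop]  node(4,1) S=66.4668 payoff=57.3832 vs cont=56.1239 → 57.3832 [stop]  node(4,2) S=77.6700 payoff=46.1800 vs cont=44.9208 → 46.1800 [stop]  node(4,3) S=90.7615 payoff=33.0885 vs cont=31.8293 → 33.0885 [stop]  node(4,4) S=106.0596 payoff=17.7904 vs cont=17.0837 → 17.7904 [stop]  ⇒ S*(4)=106.0596
t_3: node(3,0) S=61.4867 payoff=62.3633 vs cont=61.1041 → 62.3633 [stop]  node(3,1) S=71.8504 payoff=51.9996 vs cont=50.7404 → 51.9996 [stop]  node(3,2) S=83.9610 payoff=39.8890 vs cont=38.6298 → 39.8890 [stop]  node(3,3) S=98.1128 payoff=25.7372 vs cont=24.4780 → 25.7372 [stop]  ⇒ S*(3)=98.1128
t_2: node(2,0) S=66.4668 payoff=57.3832 vs cont=56.1239 → 57.3832 [stop]  node(2,1) S=77.6700 payoff=46.1800 vs cont=44.9208 → 46.1800 [stop]  node(2,2) S=90.7615 payoff=33.0885 vs cont=31.8293 → 33.0885 [stop]  ⇒ S*(2)=90.7615
t_1: node(1,0) S=71.8504 payoff=51.9996 vs cont=50.7404 → 51.9996 [stop]  node(1,1) S=83.9610 payoff=39.8890 vs cont=38.6298 → 39.8890 [stop]  ⇒ S*(1)=83.9610
t_0: node(0,0) S=77.6700 payoff=46.1800 vs cont=44.9208 → 46.1800 [stop]  ⇒ S*(0)=77.6700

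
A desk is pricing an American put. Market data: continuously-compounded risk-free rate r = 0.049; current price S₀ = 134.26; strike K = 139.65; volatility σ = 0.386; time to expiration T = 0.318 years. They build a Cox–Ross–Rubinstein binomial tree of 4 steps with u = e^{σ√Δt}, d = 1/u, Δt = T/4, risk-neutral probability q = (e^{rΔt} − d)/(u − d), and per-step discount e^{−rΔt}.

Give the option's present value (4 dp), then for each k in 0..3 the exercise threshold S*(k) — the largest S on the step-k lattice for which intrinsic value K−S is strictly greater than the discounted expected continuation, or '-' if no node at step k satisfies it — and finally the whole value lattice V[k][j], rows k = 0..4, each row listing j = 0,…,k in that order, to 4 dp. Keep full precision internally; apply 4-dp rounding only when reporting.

price = 13.9799
boundary = - - 107.9974 120.4148
tree:
13.9799
21.4807 6.3065
31.6526 11.0947 1.3872
42.7895 19.2352 2.7344 0.0000
52.7780 31.6526 5.3900 0.0000 0.0000

params: Δt=0.07950 u=1.11498 d=0.89688 q=0.49071 e^(-rΔt)=0.99611
t_4 payoffs: 52.7780 31.6526 5.3900 0.0000 0.0000
t_3: node(3,0) S=96.8605 payoff=42.7895 vs cont=42.2466 → 42.7895 [stop]  node(3,1) S=120.4148 payoff=19.2352 vs cont=18.6922 → 19.2352 [stop]  node(3,2) S=149.6971 payoff=0.0000 vs cont=2.7344 → 2.7344 [wait]  node(3,3) S=186.1001 payoff=0.0000 vs cont=0.0000 → 0.0000 [wait]  ⇒ S*(3)=120.4148
t_2: node(2,0) S=107.9974 payoff=31.6526 vs cont=31.1097 → 31.6526 [stop]  node(2,1) S=134.2600 payoff=5.3900 vs cont=11.0947 → 11.0947 [wait]  node(2,2) S=166.9091 payoff=0.0000 vs cont=1.3872 → 1.3872 [wait]  ⇒ S*(2)=107.9974
t_1: node(1,0) S=120.4148 payoff=19.2352 vs cont=21.4807 → 21.4807 [wait]  node(1,1) S=149.6971 payoff=0.0000 vs cont=6.3065 → 6.3065 [wait]  ⇒ S*(1)=-
t_0: node(0,0) S=134.2600 payoff=5.3900 vs cont=13.9799 → 13.9799 [wait]  ⇒ S*(0)=-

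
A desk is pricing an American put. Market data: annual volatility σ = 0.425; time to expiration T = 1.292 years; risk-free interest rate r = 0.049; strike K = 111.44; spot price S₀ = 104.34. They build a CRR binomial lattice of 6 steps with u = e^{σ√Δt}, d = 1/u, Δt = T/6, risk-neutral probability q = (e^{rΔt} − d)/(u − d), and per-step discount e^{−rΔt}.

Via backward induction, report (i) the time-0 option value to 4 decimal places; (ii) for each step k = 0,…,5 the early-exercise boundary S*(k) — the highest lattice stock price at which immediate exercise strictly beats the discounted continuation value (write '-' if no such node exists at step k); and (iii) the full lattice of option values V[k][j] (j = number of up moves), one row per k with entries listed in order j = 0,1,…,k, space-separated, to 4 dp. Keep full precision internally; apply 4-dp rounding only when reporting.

price = 21.2746
boundary = - - - 57.7431 70.3316 85.6644
tree:
21.2746
30.1475 12.0410
41.1634 18.7665 4.9512
53.6969 28.3670 8.6812 0.9808
64.0322 41.1084 15.0589 1.8973 0.0000
72.5176 53.6969 25.7756 3.6703 0.0000 0.0000
79.4842 64.0322 41.1084 7.1000 0.0000 0.0000 0.0000

Δt=0.21533  u=1.21801  d=0.82101  q=0.47757  discount=0.98950
step 6 (expiry): payoffs max(K−S,0) = 79.4842 64.0322 41.1084 7.1000 0.0000 0.0000 0.0000
step 5: (k=5,j=0): S=38.9224, (K−S)⁺=72.5176, hold=71.3480 ⇒ V=72.5176 exercise | (k=5,j=1): S=57.7431, (K−S)⁺=53.6969, hold=52.5273 ⇒ V=53.6969 exercise | (k=5,j=2): S=85.6644, (K−S)⁺=25.7756, hold=24.6059 ⇒ V=25.7756 exercise | (k=5,j=3): S=127.0870, (K−S)⁺=0.0000, hold=3.6703 ⇒ V=3.6703 continue | (k=5,j=4): S=188.5392, (K−S)⁺=0.0000, hold=0.0000 ⇒ V=0.0000 continue | (k=5,j=5): S=279.7063, (K−S)⁺=0.0000, hold=0.0000 ⇒ V=0.0000 continue  boundary S*=85.6644
step 4: (k=4,j=0): S=47.4078, (K−S)⁺=64.0322, hold=62.8626 ⇒ V=64.0322 exercise | (k=4,j=1): S=70.3316, (K−S)⁺=41.1084, hold=39.9388 ⇒ V=41.1084 exercise | (k=4,j=2): S=104.3400, (K−S)⁺=7.1000, hold=15.0589 ⇒ V=15.0589 continue | (k=4,j=3): S=154.7930, (K−S)⁺=0.0000, hold=1.8973 ⇒ V=1.8973 continue | (k=4,j=4): S=229.6424, (K−S)⁺=0.0000, hold=0.0000 ⇒ V=0.0000 continue  boundary S*=70.3316
step 3: (k=3,j=0): S=57.7431, (K−S)⁺=53.6969, hold=52.5273 ⇒ V=53.6969 exercise | (k=3,j=1): S=85.6644, (K−S)⁺=25.7756, hold=28.3670 ⇒ V=28.3670 continue | (k=3,j=2): S=127.0870, (K−S)⁺=0.0000, hold=8.6812 ⇒ V=8.6812 continue | (k=3,j=3): S=188.5392, (K−S)⁺=0.0000, hold=0.9808 ⇒ V=0.9808 continue  boundary S*=57.7431
step 2: (k=2,j=0): S=70.3316, (K−S)⁺=41.1084, hold=41.1634 ⇒ V=41.1634 continue | (k=2,j=1): S=104.3400, (K−S)⁺=7.1000, hold=18.7665 ⇒ V=18.7665 continue | (k=2,j=2): S=154.7930, (K−S)⁺=0.0000, hold=4.9512 ⇒ V=4.9512 continue  boundary S*=-
step 1: (k=1,j=0): S=85.6644, (K−S)⁺=25.7756, hold=30.1475 ⇒ V=30.1475 continue | (k=1,j=1): S=127.0870, (K−S)⁺=0.0000, hold=12.0410 ⇒ V=12.0410 continue  boundary S*=-
step 0: (k=0,j=0): S=104.3400, (K−S)⁺=7.1000, hold=21.2746 ⇒ V=21.2746 continue  boundary S*=-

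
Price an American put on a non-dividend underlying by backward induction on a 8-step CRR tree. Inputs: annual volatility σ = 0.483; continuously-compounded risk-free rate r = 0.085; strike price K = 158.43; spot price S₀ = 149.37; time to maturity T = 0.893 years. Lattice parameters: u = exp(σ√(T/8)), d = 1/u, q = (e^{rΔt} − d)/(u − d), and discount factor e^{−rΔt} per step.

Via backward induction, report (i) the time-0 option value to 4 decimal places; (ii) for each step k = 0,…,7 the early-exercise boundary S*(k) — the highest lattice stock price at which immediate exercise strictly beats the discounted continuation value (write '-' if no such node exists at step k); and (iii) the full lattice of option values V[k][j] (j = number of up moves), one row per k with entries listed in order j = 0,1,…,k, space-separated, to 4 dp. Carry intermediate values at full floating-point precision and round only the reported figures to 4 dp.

params: Δt=0.11163 u=1.17512 d=0.85098 q=0.48915 e^(-rΔt)=0.99056
t_8 payoffs: 117.3529 101.7061 80.0994 50.2623 9.0600 0.0000 0.0000 0.0000 0.0000
t_7: node(7,0) S=48.2706 payoff=110.1594 vs cont=108.6633 → 110.1594 [stop]  node(7,1) S=66.6575 payoff=91.7725 vs cont=90.2764 → 91.7725 [stop]  node(7,2) S=92.0481 payoff=66.3819 vs cont=64.8858 → 66.3819 [stop]  node(7,3) S=127.1102 payoff=31.3198 vs cont=29.8237 → 31.3198 [stop]  node(7,4) S=175.5280 payoff=0.0000 vs cont=4.5846 → 4.5846 [wait]  node(7,5) S=242.3886 payoff=0.0000 vs cont=0.0000 → 0.0000 [wait]  node(7,6) S=334.7172 payoff=0.0000 vs cont=0.0000 → 0.0000 [wait]  node(7,7) S=462.2148 payoff=0.0000 vs cont=0.0000 → 0.0000 [wait]  ⇒ S*(7)=127.1102
t_6: node(6,0) S=56.7239 payoff=101.7061 vs cont=100.2100 → 101.7061 [stop]  node(6,1) S=78.3306 payoff=80.0994 vs cont=78.6033 → 80.0994 [stop]  node(6,2) S=108.1677 payoff=50.2623 vs cont=48.7662 → 50.2623 [stop]  node(6,3) S=149.3700 payoff=9.0600 vs cont=18.0699 → 18.0699 [wait]  node(6,4) S=206.2667 payoff=0.0000 vs cont=2.3199 → 2.3199 [wait]  node(6,5) S=284.8361 payoff=0.0000 vs cont=0.0000 → 0.0000 [wait]  node(6,6) S=393.3335 payoff=0.0000 vs cont=0.0000 → 0.0000 [wait]  ⇒ S*(6)=108.1677
t_5: node(5,0) S=66.6575 payoff=91.7725 vs cont=90.2764 → 91.7725 [stop]  node(5,1) S=92.0481 payoff=66.3819 vs cont=64.8858 → 66.3819 [stop]  node(5,2) S=127.1102 payoff=31.3198 vs cont=34.1893 → 34.1893 [wait]  node(5,3) S=175.5280 payoff=0.0000 vs cont=10.2678 → 10.2678 [wait]  node(5,4) S=242.3886 payoff=0.0000 vs cont=1.1739 → 1.1739 [wait]  node(5,5) S=334.7172 payoff=0.0000 vs cont=0.0000 → 0.0000 [wait]  ⇒ S*(5)=92.0481
t_4: node(4,0) S=78.3306 payoff=80.0994 vs cont=78.6033 → 80.0994 [stop]  node(4,1) S=108.1677 payoff=50.2623 vs cont=50.1566 → 50.2623 [stop]  node(4,2) S=149.3700 payoff=9.0600 vs cont=22.2756 → 22.2756 [wait]  node(4,3) S=206.2667 payoff=0.0000 vs cont=5.7645 → 5.7645 [wait]  node(4,4) S=284.8361 payoff=0.0000 vs cont=0.5940 → 0.5940 [wait]  ⇒ S*(4)=108.1677
t_3: node(3,0) S=92.0481 payoff=66.3819 vs cont=64.8858 → 66.3819 [stop]  node(3,1) S=127.1102 payoff=31.3198 vs cont=36.2271 → 36.2271 [wait]  node(3,2) S=175.5280 payoff=0.0000 vs cont=14.0650 → 14.0650 [wait]  node(3,3) S=242.3886 payoff=0.0000 vs cont=3.2048 → 3.2048 [wait]  ⇒ S*(3)=92.0481
t_2: node(2,0) S=108.1677 payoff=50.2623 vs cont=51.1440 → 51.1440 [wait]  node(2,1) S=149.3700 payoff=9.0600 vs cont=25.1467 → 25.1467 [wait]  node(2,2) S=206.2667 payoff=0.0000 vs cont=8.6700 → 8.6700 [wait]  ⇒ S*(2)=-
t_1: node(1,0) S=127.1102 payoff=31.3198 vs cont=38.0644 → 38.0644 [wait]  node(1,1) S=175.5280 payoff=0.0000 vs cont=16.9257 → 16.9257 [wait]  ⇒ S*(1)=-
t_0: node(0,0) S=149.3700 payoff=9.0600 vs cont=27.4625 → 27.4625 [wait]  ⇒ S*(0)=-

price = 27.4625
boundary = - - - 92.0481 108.1677 92.0481 108.1677 127.1102
tree:
27.4625
38.0644 16.9257
51.1440 25.1467 8.6700
66.3819 36.2271 14.0650 3.2048
80.0994 50.2623 22.2756 5.7645 0.5940
91.7725 66.3819 34.1893 10.2678 1.1739 0.0000
101.7061 80.0994 50.2623 18.0699 2.3199 0.0000 0.0000
110.1594 91.7725 66.3819 31.3198 4.5846 0.0000 0.0000 0.0000
117.3529 101.7061 80.0994 50.2623 9.0600 0.0000 0.0000 0.0000 0.0000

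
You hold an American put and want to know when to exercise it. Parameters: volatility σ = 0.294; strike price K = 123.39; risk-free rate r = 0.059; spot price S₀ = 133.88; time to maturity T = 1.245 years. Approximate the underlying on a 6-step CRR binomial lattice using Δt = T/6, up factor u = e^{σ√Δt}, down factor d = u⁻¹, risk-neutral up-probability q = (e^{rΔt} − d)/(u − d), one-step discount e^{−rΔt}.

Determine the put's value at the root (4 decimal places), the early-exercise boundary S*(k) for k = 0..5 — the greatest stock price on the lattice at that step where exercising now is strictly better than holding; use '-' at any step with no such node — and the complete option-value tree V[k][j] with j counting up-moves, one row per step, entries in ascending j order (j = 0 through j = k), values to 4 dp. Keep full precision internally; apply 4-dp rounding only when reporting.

price = 9.1423
boundary = - - - 89.5837 78.3550 89.5837
tree:
9.1423
14.6681 4.1042
22.7452 7.3351 1.1285
33.8063 12.7670 2.3429 0.0000
45.0350 21.3949 4.8643 0.0000 0.0000
54.8562 33.8063 10.0994 0.0000 0.0000 0.0000
63.4464 45.0350 20.9685 0.0000 0.0000 0.0000 0.0000

Δt=0.20750  u=1.14331  d=0.87466  q=0.51242  discount=0.98783
step 6 (expiry): payoffs max(K−S,0) = 63.4464 45.0350 20.9685 0.0000 0.0000 0.0000 0.0000
step 5: (k=5,j=0): S=68.5338, (K−S)⁺=54.8562, hold=53.3548 ⇒ V=54.8562 exercise | (k=5,j=1): S=89.5837, (K−S)⁺=33.8063, hold=32.3049 ⇒ V=33.8063 exercise | (k=5,j=2): S=117.0991, (K−S)⁺=6.2909, hold=10.0994 ⇒ V=10.0994 continue | (k=5,j=3): S=153.0657, (K−S)⁺=0.0000, hold=0.0000 ⇒ V=0.0000 continue | (k=5,j=4): S=200.0793, (K−S)⁺=0.0000, hold=0.0000 ⇒ V=0.0000 continue | (k=5,j=5): S=261.5331, (K−S)⁺=0.0000, hold=0.0000 ⇒ V=0.0000 continue  boundary S*=89.5837
step 4: (k=4,j=0): S=78.3550, (K−S)⁺=45.0350, hold=43.5336 ⇒ V=45.0350 exercise | (k=4,j=1): S=102.4215, (K−S)⁺=20.9685, hold=21.3949 ⇒ V=21.3949 continue | (k=4,j=2): S=133.8800, (K−S)⁺=0.0000, hold=4.8643 ⇒ V=4.8643 continue | (k=4,j=3): S=175.0008, (K−S)⁺=0.0000, hold=0.0000 ⇒ V=0.0000 continue | (k=4,j=4): S=228.7518, (K−S)⁺=0.0000, hold=0.0000 ⇒ V=0.0000 continue  boundary S*=78.3550
step 3: (k=3,j=0): S=89.5837, (K−S)⁺=33.8063, hold=32.5207 ⇒ V=33.8063 exercise | (k=3,j=1): S=117.0991, (K−S)⁺=6.2909, hold=12.7670 ⇒ V=12.7670 continue | (k=3,j=2): S=153.0657, (K−S)⁺=0.0000, hold=2.3429 ⇒ V=2.3429 continue | (k=3,j=3): S=200.0793, (K−S)⁺=0.0000, hold=0.0000 ⇒ V=0.0000 continue  boundary S*=89.5837
step 2: (k=2,j=0): S=102.4215, (K−S)⁺=20.9685, hold=22.7452 ⇒ V=22.7452 continue | (k=2,j=1): S=133.8800, (K−S)⁺=0.0000, hold=7.3351 ⇒ V=7.3351 continue | (k=2,j=2): S=175.0008, (K−S)⁺=0.0000, hold=1.1285 ⇒ V=1.1285 continue  boundary S*=-
step 1: (k=1,j=0): S=117.0991, (K−S)⁺=6.2909, hold=14.6681 ⇒ V=14.6681 continue | (k=1,j=1): S=153.0657, (K−S)⁺=0.0000, hold=4.1042 ⇒ V=4.1042 continue  boundary S*=-
step 0: (k=0,j=0): S=133.8800, (K−S)⁺=0.0000, hold=9.1423 ⇒ V=9.1423 continue  boundary S*=-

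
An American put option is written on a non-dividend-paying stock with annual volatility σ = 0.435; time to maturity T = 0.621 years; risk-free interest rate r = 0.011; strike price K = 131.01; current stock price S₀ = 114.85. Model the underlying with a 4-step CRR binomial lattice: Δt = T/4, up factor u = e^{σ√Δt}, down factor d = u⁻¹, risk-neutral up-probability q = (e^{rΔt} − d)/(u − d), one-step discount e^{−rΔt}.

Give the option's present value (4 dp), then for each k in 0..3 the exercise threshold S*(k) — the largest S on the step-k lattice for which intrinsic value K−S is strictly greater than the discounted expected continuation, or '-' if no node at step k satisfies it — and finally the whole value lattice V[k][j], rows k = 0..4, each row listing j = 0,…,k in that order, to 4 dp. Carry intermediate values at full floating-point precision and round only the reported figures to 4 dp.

Δt=0.15525  u=1.18696  d=0.84249  q=0.46222  discount=0.99829
step 4 (expiry): payoffs max(K−S,0) = 73.1494 49.4914 16.1600 0.0000 0.0000
step 3: (k=3,j=0): S=68.6783, (K−S)⁺=62.3317, hold=62.1081 ⇒ V=62.3317 exercise | (k=3,j=1): S=96.7596, (K−S)⁺=34.2504, hold=34.0269 ⇒ V=34.2504 exercise | (k=3,j=2): S=136.3227, (K−S)⁺=0.0000, hold=8.6757 ⇒ V=8.6757 continue | (k=3,j=3): S=192.0624, (K−S)⁺=0.0000, hold=0.0000 ⇒ V=0.0000 continue  boundary S*=96.7596
step 2: (k=2,j=0): S=81.5186, (K−S)⁺=49.4914, hold=49.2678 ⇒ V=49.4914 exercise | (k=2,j=1): S=114.8500, (K−S)⁺=16.1600, hold=22.3911 ⇒ V=22.3911 continue | (k=2,j=2): S=161.8099, (K−S)⁺=0.0000, hold=4.6577 ⇒ V=4.6577 continue  boundary S*=81.5186
step 1: (k=1,j=0): S=96.7596, (K−S)⁺=34.2504, hold=36.9021 ⇒ V=36.9021 continue | (k=1,j=1): S=136.3227, (K−S)⁺=0.0000, hold=14.1702 ⇒ V=14.1702 continue  boundary S*=-
step 0: (k=0,j=0): S=114.8500, (K−S)⁺=16.1600, hold=26.3500 ⇒ V=26.3500 continue  boundary S*=-

price = 26.3500
boundary = - - 81.5186 96.7596
tree:
26.3500
36.9021 14.1702
49.4914 22.3911 4.6577
62.3317 34.2504 8.6757 0.0000
73.1494 49.4914 16.1600 0.0000 0.0000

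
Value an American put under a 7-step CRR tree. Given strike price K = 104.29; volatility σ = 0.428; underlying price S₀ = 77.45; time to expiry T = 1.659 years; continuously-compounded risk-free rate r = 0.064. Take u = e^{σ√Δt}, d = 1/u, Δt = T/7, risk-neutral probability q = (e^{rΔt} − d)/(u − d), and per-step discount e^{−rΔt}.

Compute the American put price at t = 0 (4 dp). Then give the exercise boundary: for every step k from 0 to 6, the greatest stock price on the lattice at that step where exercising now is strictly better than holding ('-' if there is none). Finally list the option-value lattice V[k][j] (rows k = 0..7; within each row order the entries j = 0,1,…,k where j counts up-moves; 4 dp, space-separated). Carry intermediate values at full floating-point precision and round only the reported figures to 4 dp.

Δt=0.23700  u=1.23166  d=0.81191  q=0.48451  discount=0.98495
step 7 (expiry): payoffs max(K−S,0) = 86.2769 76.9644 62.8375 41.4073 8.8980 0.0000 0.0000 0.0000
step 6: (k=6,j=0): S=22.1860, (K−S)⁺=82.1040, hold=80.5340 ⇒ V=82.1040 exercise | (k=6,j=1): S=33.6558, (K−S)⁺=70.6342, hold=69.0643 ⇒ V=70.6342 exercise | (k=6,j=2): S=51.0553, (K−S)⁺=53.2347, hold=51.6648 ⇒ V=53.2347 exercise | (k=6,j=3): S=77.4500, (K−S)⁺=26.8400, hold=25.2701 ⇒ V=26.8400 exercise | (k=6,j=4): S=117.4903, (K−S)⁺=0.0000, hold=4.5178 ⇒ V=4.5178 continue | (k=6,j=5): S=178.2308, (K−S)⁺=0.0000, hold=0.0000 ⇒ V=0.0000 continue | (k=6,j=6): S=270.3731, (K−S)⁺=0.0000, hold=0.0000 ⇒ V=0.0000 continue  boundary S*=77.4500
step 5: (k=5,j=0): S=27.3256, (K−S)⁺=76.9644, hold=75.3945 ⇒ V=76.9644 exercise | (k=5,j=1): S=41.4525, (K−S)⁺=62.8375, hold=61.2676 ⇒ V=62.8375 exercise | (k=5,j=2): S=62.8827, (K−S)⁺=41.4073, hold=39.8374 ⇒ V=41.4073 exercise | (k=5,j=3): S=95.3920, (K−S)⁺=8.8980, hold=15.7835 ⇒ V=15.7835 continue | (k=5,j=4): S=144.7080, (K−S)⁺=0.0000, hold=2.2938 ⇒ V=2.2938 continue | (k=5,j=5): S=219.5195, (K−S)⁺=0.0000, hold=0.0000 ⇒ V=0.0000 continue  boundary S*=62.8827
step 4: (k=4,j=0): S=33.6558, (K−S)⁺=70.6342, hold=69.0643 ⇒ V=70.6342 exercise | (k=4,j=1): S=51.0553, (K−S)⁺=53.2347, hold=51.6648 ⇒ V=53.2347 exercise | (k=4,j=2): S=77.4500, (K−S)⁺=26.8400, hold=28.5559 ⇒ V=28.5559 continue | (k=4,j=3): S=117.4903, (K−S)⁺=0.0000, hold=9.1084 ⇒ V=9.1084 continue | (k=4,j=4): S=178.2308, (K−S)⁺=0.0000, hold=1.1647 ⇒ V=1.1647 continue  boundary S*=51.0553
step 3: (k=3,j=0): S=41.4525, (K−S)⁺=62.8375, hold=61.2676 ⇒ V=62.8375 exercise | (k=3,j=1): S=62.8827, (K−S)⁺=41.4073, hold=40.6562 ⇒ V=41.4073 exercise | (k=3,j=2): S=95.3920, (K−S)⁺=8.8980, hold=18.8454 ⇒ V=18.8454 continue | (k=3,j=3): S=144.7080, (K−S)⁺=0.0000, hold=5.1804 ⇒ V=5.1804 continue  boundary S*=62.8827
step 2: (k=2,j=0): S=51.0553, (K−S)⁺=53.2347, hold=51.6648 ⇒ V=53.2347 exercise | (k=2,j=1): S=77.4500, (K−S)⁺=26.8400, hold=30.0171 ⇒ V=30.0171 continue | (k=2,j=2): S=117.4903, (K−S)⁺=0.0000, hold=12.0406 ⇒ V=12.0406 continue  boundary S*=51.0553
step 1: (k=1,j=0): S=62.8827, (K−S)⁺=41.4073, hold=41.3535 ⇒ V=41.4073 exercise | (k=1,j=1): S=95.3920, (K−S)⁺=8.8980, hold=20.9866 ⇒ V=20.9866 continue  boundary S*=62.8827
step 0: (k=0,j=0): S=77.4500, (K−S)⁺=26.8400, hold=31.0389 ⇒ V=31.0389 continue  boundary S*=-

price = 31.0389
boundary = - 62.8827 51.0553 62.8827 51.0553 62.8827 77.4500
tree:
31.0389
41.4073 20.9866
53.2347 30.0171 12.0406
62.8375 41.4073 18.8454 5.1804
70.6342 53.2347 28.5559 9.1084 1.1647
76.9644 62.8375 41.4073 15.7835 2.2938 0.0000
82.1040 70.6342 53.2347 26.8400 4.5178 0.0000 0.0000
86.2769 76.9644 62.8375 41.4073 8.8980 0.0000 0.0000 0.0000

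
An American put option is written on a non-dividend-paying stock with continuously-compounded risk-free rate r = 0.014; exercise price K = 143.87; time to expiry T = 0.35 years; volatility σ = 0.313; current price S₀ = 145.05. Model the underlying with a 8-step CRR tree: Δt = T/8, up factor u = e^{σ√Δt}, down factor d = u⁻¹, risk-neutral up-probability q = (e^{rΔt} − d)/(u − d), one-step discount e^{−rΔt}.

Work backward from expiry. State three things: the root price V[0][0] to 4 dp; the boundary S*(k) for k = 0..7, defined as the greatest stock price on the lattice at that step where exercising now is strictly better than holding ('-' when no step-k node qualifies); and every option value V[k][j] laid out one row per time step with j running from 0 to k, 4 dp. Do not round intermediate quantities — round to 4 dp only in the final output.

price = 9.5823
boundary = - - - - 111.6316 119.1845 111.6316 119.1845
tree:
9.5823
13.6698 5.3111
18.8979 8.2088 2.2815
25.1940 12.3240 3.9068 0.5812
32.2384 17.8441 6.5552 1.1366 0.0000
39.3127 24.6855 10.6977 2.2227 0.0000 0.0000
45.9387 32.2384 16.7715 4.3466 0.0000 0.0000 0.0000
52.1447 39.3127 24.6855 8.4998 0.0000 0.0000 0.0000 0.0000
57.9575 45.9387 32.2384 16.6216 0.0000 0.0000 0.0000 0.0000 0.0000

Δt=0.04375, u=1.06766, d=0.93663, q=0.48831, disc=e^(-rΔt)=0.99939
k=8 terminal: V=max(K-S,0) → 57.9575 45.9387 32.2384 16.6216 0.0000 0.0000 0.0000 0.0000 0.0000
k=7: j=0 S=91.7253 intr=52.1447 cont=52.0566 V=52.1447[EX]; j=1 S=104.5573 intr=39.3127 cont=39.2246 V=39.3127[EX]; j=2 S=119.1845 intr=24.6855 cont=24.5974 V=24.6855[EX]; j=3 S=135.8580 intr=8.0120 cont=8.4998 V=8.4998[hold]; j=4 S=154.8640 intr=0.0000 cont=0.0000 V=0.0000[hold]; j=5 S=176.5289 intr=0.0000 cont=0.0000 V=0.0000[hold]; j=6 S=201.2246 intr=0.0000 cont=0.0000 V=0.0000[hold]; j=7 S=229.3752 intr=0.0000 cont=0.0000 V=0.0000[hold]  S*(7)=119.1845
k=6: j=0 S=97.9313 intr=45.9387 cont=45.8506 V=45.9387[EX]; j=1 S=111.6316 intr=32.2384 cont=32.1503 V=32.2384[EX]; j=2 S=127.2484 intr=16.6216 cont=16.7715 V=16.7715[hold]; j=3 S=145.0500 intr=0.0000 cont=4.3466 V=4.3466[hold]; j=4 S=165.3420 intr=0.0000 cont=0.0000 V=0.0000[hold]; j=5 S=188.4727 intr=0.0000 cont=0.0000 V=0.0000[hold]; j=6 S=214.8393 intr=0.0000 cont=0.0000 V=0.0000[hold]  S*(6)=111.6316
k=5: j=0 S=104.5573 intr=39.3127 cont=39.2246 V=39.3127[EX]; j=1 S=119.1845 intr=24.6855 cont=24.6706 V=24.6855[EX]; j=2 S=135.8580 intr=8.0120 cont=10.6977 V=10.6977[hold]; j=3 S=154.8640 intr=0.0000 cont=2.2227 V=2.2227[hold]; j=4 S=176.5289 intr=0.0000 cont=0.0000 V=0.0000[hold]; j=5 S=201.2246 intr=0.0000 cont=0.0000 V=0.0000[hold]  S*(5)=119.1845
k=4: j=0 S=111.6316 intr=32.2384 cont=32.1503 V=32.2384[EX]; j=1 S=127.2484 intr=16.6216 cont=17.8441 V=17.8441[hold]; j=2 S=145.0500 intr=0.0000 cont=6.5552 V=6.5552[hold]; j=3 S=165.3420 intr=0.0000 cont=1.1366 V=1.1366[hold]; j=4 S=188.4727 intr=0.0000 cont=0.0000 V=0.0000[hold]  S*(4)=111.6316
k=3: j=0 S=119.1845 intr=24.6855 cont=25.1940 V=25.1940[hold]; j=1 S=135.8580 intr=8.0120 cont=12.3240 V=12.3240[hold]; j=2 S=154.8640 intr=0.0000 cont=3.9068 V=3.9068[hold]; j=3 S=176.5289 intr=0.0000 cont=0.5812 V=0.5812[hold]  S*(3)=-
k=2: j=0 S=127.2484 intr=16.6216 cont=18.8979 V=18.8979[hold]; j=1 S=145.0500 intr=0.0000 cont=8.2088 V=8.2088[hold]; j=2 S=165.3420 intr=0.0000 cont=2.2815 V=2.2815[hold]  S*(2)=-
k=1: j=0 S=135.8580 intr=8.0120 cont=13.6698 V=13.6698[hold]; j=1 S=154.8640 intr=0.0000 cont=5.3111 V=5.3111[hold]  S*(1)=-
k=0: j=0 S=145.0500 intr=0.0000 cont=9.5823 V=9.5823[hold]  S*(0)=-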